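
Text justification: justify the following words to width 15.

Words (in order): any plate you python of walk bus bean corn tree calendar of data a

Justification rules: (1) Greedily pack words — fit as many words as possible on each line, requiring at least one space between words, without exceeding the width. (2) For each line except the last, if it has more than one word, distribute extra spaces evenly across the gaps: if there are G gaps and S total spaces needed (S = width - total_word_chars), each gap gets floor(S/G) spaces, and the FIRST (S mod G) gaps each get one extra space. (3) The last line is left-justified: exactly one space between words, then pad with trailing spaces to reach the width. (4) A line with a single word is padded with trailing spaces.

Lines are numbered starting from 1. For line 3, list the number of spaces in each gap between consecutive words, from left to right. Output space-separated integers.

Line 1: ['any', 'plate', 'you'] (min_width=13, slack=2)
Line 2: ['python', 'of', 'walk'] (min_width=14, slack=1)
Line 3: ['bus', 'bean', 'corn'] (min_width=13, slack=2)
Line 4: ['tree', 'calendar'] (min_width=13, slack=2)
Line 5: ['of', 'data', 'a'] (min_width=9, slack=6)

Answer: 2 2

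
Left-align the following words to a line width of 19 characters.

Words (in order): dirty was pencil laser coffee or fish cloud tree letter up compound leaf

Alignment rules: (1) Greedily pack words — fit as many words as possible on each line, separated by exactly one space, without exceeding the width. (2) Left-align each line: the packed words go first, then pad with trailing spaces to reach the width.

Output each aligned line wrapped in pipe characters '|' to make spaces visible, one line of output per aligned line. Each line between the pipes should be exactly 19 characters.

Answer: |dirty was pencil   |
|laser coffee or    |
|fish cloud tree    |
|letter up compound |
|leaf               |

Derivation:
Line 1: ['dirty', 'was', 'pencil'] (min_width=16, slack=3)
Line 2: ['laser', 'coffee', 'or'] (min_width=15, slack=4)
Line 3: ['fish', 'cloud', 'tree'] (min_width=15, slack=4)
Line 4: ['letter', 'up', 'compound'] (min_width=18, slack=1)
Line 5: ['leaf'] (min_width=4, slack=15)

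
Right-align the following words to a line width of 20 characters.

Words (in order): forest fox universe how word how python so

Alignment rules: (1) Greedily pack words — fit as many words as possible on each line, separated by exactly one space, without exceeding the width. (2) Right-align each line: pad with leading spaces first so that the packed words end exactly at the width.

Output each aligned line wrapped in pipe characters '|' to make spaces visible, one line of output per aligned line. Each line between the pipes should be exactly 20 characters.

Line 1: ['forest', 'fox', 'universe'] (min_width=19, slack=1)
Line 2: ['how', 'word', 'how', 'python'] (min_width=19, slack=1)
Line 3: ['so'] (min_width=2, slack=18)

Answer: | forest fox universe|
| how word how python|
|                  so|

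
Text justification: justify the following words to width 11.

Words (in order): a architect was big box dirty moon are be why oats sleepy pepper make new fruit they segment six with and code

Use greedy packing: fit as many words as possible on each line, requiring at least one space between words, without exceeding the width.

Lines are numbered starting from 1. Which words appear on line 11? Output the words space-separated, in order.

Line 1: ['a', 'architect'] (min_width=11, slack=0)
Line 2: ['was', 'big', 'box'] (min_width=11, slack=0)
Line 3: ['dirty', 'moon'] (min_width=10, slack=1)
Line 4: ['are', 'be', 'why'] (min_width=10, slack=1)
Line 5: ['oats', 'sleepy'] (min_width=11, slack=0)
Line 6: ['pepper', 'make'] (min_width=11, slack=0)
Line 7: ['new', 'fruit'] (min_width=9, slack=2)
Line 8: ['they'] (min_width=4, slack=7)
Line 9: ['segment', 'six'] (min_width=11, slack=0)
Line 10: ['with', 'and'] (min_width=8, slack=3)
Line 11: ['code'] (min_width=4, slack=7)

Answer: code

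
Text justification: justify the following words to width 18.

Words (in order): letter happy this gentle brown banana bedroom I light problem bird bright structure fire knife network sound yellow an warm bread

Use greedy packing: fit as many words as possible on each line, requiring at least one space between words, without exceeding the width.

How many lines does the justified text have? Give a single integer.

Line 1: ['letter', 'happy', 'this'] (min_width=17, slack=1)
Line 2: ['gentle', 'brown'] (min_width=12, slack=6)
Line 3: ['banana', 'bedroom', 'I'] (min_width=16, slack=2)
Line 4: ['light', 'problem', 'bird'] (min_width=18, slack=0)
Line 5: ['bright', 'structure'] (min_width=16, slack=2)
Line 6: ['fire', 'knife', 'network'] (min_width=18, slack=0)
Line 7: ['sound', 'yellow', 'an'] (min_width=15, slack=3)
Line 8: ['warm', 'bread'] (min_width=10, slack=8)
Total lines: 8

Answer: 8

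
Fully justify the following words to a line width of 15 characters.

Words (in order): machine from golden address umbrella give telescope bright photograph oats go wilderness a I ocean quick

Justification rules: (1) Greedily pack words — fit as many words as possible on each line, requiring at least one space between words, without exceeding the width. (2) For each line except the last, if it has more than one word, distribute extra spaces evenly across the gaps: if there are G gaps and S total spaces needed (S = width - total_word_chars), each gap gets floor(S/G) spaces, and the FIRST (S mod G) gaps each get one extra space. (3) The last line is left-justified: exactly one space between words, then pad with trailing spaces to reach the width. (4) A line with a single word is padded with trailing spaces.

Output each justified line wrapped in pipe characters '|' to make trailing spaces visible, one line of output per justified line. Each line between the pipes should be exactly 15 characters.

Line 1: ['machine', 'from'] (min_width=12, slack=3)
Line 2: ['golden', 'address'] (min_width=14, slack=1)
Line 3: ['umbrella', 'give'] (min_width=13, slack=2)
Line 4: ['telescope'] (min_width=9, slack=6)
Line 5: ['bright'] (min_width=6, slack=9)
Line 6: ['photograph', 'oats'] (min_width=15, slack=0)
Line 7: ['go', 'wilderness', 'a'] (min_width=15, slack=0)
Line 8: ['I', 'ocean', 'quick'] (min_width=13, slack=2)

Answer: |machine    from|
|golden  address|
|umbrella   give|
|telescope      |
|bright         |
|photograph oats|
|go wilderness a|
|I ocean quick  |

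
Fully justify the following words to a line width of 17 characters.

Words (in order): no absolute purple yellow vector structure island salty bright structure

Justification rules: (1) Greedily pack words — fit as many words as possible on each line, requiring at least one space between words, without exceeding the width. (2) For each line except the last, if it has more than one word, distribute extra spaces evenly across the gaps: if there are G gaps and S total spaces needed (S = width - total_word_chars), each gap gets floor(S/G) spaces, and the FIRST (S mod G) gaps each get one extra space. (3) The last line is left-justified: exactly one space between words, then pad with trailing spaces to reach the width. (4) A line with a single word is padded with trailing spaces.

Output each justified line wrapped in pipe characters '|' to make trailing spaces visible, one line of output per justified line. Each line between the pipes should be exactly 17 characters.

Line 1: ['no', 'absolute'] (min_width=11, slack=6)
Line 2: ['purple', 'yellow'] (min_width=13, slack=4)
Line 3: ['vector', 'structure'] (min_width=16, slack=1)
Line 4: ['island', 'salty'] (min_width=12, slack=5)
Line 5: ['bright', 'structure'] (min_width=16, slack=1)

Answer: |no       absolute|
|purple     yellow|
|vector  structure|
|island      salty|
|bright structure |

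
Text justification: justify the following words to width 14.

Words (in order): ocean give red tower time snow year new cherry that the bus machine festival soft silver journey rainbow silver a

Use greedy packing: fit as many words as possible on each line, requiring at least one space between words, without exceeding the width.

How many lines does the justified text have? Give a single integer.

Answer: 10

Derivation:
Line 1: ['ocean', 'give', 'red'] (min_width=14, slack=0)
Line 2: ['tower', 'time'] (min_width=10, slack=4)
Line 3: ['snow', 'year', 'new'] (min_width=13, slack=1)
Line 4: ['cherry', 'that'] (min_width=11, slack=3)
Line 5: ['the', 'bus'] (min_width=7, slack=7)
Line 6: ['machine'] (min_width=7, slack=7)
Line 7: ['festival', 'soft'] (min_width=13, slack=1)
Line 8: ['silver', 'journey'] (min_width=14, slack=0)
Line 9: ['rainbow', 'silver'] (min_width=14, slack=0)
Line 10: ['a'] (min_width=1, slack=13)
Total lines: 10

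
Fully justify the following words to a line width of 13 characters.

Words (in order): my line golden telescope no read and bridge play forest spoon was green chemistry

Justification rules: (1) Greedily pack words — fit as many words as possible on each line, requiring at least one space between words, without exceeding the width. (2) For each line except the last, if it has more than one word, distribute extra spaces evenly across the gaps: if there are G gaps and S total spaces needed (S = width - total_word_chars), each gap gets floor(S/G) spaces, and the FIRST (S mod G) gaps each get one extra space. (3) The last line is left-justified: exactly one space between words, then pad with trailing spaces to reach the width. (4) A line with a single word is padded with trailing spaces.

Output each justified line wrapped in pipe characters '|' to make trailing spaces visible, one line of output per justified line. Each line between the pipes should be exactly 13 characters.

Answer: |my       line|
|golden       |
|telescope  no|
|read      and|
|bridge   play|
|forest  spoon|
|was     green|
|chemistry    |

Derivation:
Line 1: ['my', 'line'] (min_width=7, slack=6)
Line 2: ['golden'] (min_width=6, slack=7)
Line 3: ['telescope', 'no'] (min_width=12, slack=1)
Line 4: ['read', 'and'] (min_width=8, slack=5)
Line 5: ['bridge', 'play'] (min_width=11, slack=2)
Line 6: ['forest', 'spoon'] (min_width=12, slack=1)
Line 7: ['was', 'green'] (min_width=9, slack=4)
Line 8: ['chemistry'] (min_width=9, slack=4)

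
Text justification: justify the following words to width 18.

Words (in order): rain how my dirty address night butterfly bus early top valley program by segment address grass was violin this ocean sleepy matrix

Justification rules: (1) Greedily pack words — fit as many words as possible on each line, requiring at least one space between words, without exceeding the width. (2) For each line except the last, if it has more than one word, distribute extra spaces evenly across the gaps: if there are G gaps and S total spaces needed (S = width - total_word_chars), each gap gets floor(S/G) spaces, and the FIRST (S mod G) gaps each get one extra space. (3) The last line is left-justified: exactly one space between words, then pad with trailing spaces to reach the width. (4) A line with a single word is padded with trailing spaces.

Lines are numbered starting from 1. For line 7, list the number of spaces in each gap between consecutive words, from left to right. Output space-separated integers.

Line 1: ['rain', 'how', 'my', 'dirty'] (min_width=17, slack=1)
Line 2: ['address', 'night'] (min_width=13, slack=5)
Line 3: ['butterfly', 'bus'] (min_width=13, slack=5)
Line 4: ['early', 'top', 'valley'] (min_width=16, slack=2)
Line 5: ['program', 'by', 'segment'] (min_width=18, slack=0)
Line 6: ['address', 'grass', 'was'] (min_width=17, slack=1)
Line 7: ['violin', 'this', 'ocean'] (min_width=17, slack=1)
Line 8: ['sleepy', 'matrix'] (min_width=13, slack=5)

Answer: 2 1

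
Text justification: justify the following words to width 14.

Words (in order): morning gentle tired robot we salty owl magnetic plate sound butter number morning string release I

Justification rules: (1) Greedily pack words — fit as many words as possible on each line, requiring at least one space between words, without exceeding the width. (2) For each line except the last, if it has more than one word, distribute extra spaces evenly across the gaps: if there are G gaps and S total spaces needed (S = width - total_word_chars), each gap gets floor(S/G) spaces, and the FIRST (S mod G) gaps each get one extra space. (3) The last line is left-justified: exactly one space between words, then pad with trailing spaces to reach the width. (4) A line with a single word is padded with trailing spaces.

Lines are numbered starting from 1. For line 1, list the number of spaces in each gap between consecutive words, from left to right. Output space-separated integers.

Line 1: ['morning', 'gentle'] (min_width=14, slack=0)
Line 2: ['tired', 'robot', 'we'] (min_width=14, slack=0)
Line 3: ['salty', 'owl'] (min_width=9, slack=5)
Line 4: ['magnetic', 'plate'] (min_width=14, slack=0)
Line 5: ['sound', 'butter'] (min_width=12, slack=2)
Line 6: ['number', 'morning'] (min_width=14, slack=0)
Line 7: ['string', 'release'] (min_width=14, slack=0)
Line 8: ['I'] (min_width=1, slack=13)

Answer: 1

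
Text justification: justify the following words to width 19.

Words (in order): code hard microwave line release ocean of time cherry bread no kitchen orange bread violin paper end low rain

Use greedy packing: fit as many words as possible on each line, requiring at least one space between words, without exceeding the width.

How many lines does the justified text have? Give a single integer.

Answer: 6

Derivation:
Line 1: ['code', 'hard', 'microwave'] (min_width=19, slack=0)
Line 2: ['line', 'release', 'ocean'] (min_width=18, slack=1)
Line 3: ['of', 'time', 'cherry'] (min_width=14, slack=5)
Line 4: ['bread', 'no', 'kitchen'] (min_width=16, slack=3)
Line 5: ['orange', 'bread', 'violin'] (min_width=19, slack=0)
Line 6: ['paper', 'end', 'low', 'rain'] (min_width=18, slack=1)
Total lines: 6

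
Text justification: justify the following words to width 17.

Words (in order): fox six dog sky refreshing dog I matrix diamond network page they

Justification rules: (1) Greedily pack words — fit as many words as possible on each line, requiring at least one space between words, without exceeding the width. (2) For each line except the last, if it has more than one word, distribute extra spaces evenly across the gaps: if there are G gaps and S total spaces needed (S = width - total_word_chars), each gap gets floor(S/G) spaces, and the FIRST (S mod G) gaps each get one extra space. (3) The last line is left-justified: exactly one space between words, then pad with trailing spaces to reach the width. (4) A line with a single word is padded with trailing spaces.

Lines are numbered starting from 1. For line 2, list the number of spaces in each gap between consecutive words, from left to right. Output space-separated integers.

Line 1: ['fox', 'six', 'dog', 'sky'] (min_width=15, slack=2)
Line 2: ['refreshing', 'dog', 'I'] (min_width=16, slack=1)
Line 3: ['matrix', 'diamond'] (min_width=14, slack=3)
Line 4: ['network', 'page', 'they'] (min_width=17, slack=0)

Answer: 2 1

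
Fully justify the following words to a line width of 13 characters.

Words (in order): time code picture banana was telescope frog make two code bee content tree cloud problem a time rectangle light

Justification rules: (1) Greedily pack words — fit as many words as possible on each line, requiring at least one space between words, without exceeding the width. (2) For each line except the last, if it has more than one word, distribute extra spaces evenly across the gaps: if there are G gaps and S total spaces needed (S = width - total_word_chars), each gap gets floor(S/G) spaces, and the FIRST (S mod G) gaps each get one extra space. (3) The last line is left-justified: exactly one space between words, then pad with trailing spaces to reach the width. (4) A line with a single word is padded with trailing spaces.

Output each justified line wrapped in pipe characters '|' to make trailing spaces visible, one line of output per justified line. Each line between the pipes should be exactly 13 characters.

Answer: |time     code|
|picture      |
|banana    was|
|telescope    |
|frog make two|
|code      bee|
|content  tree|
|cloud problem|
|a        time|
|rectangle    |
|light        |

Derivation:
Line 1: ['time', 'code'] (min_width=9, slack=4)
Line 2: ['picture'] (min_width=7, slack=6)
Line 3: ['banana', 'was'] (min_width=10, slack=3)
Line 4: ['telescope'] (min_width=9, slack=4)
Line 5: ['frog', 'make', 'two'] (min_width=13, slack=0)
Line 6: ['code', 'bee'] (min_width=8, slack=5)
Line 7: ['content', 'tree'] (min_width=12, slack=1)
Line 8: ['cloud', 'problem'] (min_width=13, slack=0)
Line 9: ['a', 'time'] (min_width=6, slack=7)
Line 10: ['rectangle'] (min_width=9, slack=4)
Line 11: ['light'] (min_width=5, slack=8)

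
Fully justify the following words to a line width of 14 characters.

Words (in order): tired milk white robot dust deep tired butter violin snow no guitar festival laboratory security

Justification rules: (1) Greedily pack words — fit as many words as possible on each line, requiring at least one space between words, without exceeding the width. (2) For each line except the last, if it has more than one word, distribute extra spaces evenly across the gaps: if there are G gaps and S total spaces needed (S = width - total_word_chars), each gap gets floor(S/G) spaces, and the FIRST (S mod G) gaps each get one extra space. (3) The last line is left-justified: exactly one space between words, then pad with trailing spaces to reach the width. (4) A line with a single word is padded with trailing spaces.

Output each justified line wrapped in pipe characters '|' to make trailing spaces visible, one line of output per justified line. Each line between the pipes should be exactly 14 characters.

Line 1: ['tired', 'milk'] (min_width=10, slack=4)
Line 2: ['white', 'robot'] (min_width=11, slack=3)
Line 3: ['dust', 'deep'] (min_width=9, slack=5)
Line 4: ['tired', 'butter'] (min_width=12, slack=2)
Line 5: ['violin', 'snow', 'no'] (min_width=14, slack=0)
Line 6: ['guitar'] (min_width=6, slack=8)
Line 7: ['festival'] (min_width=8, slack=6)
Line 8: ['laboratory'] (min_width=10, slack=4)
Line 9: ['security'] (min_width=8, slack=6)

Answer: |tired     milk|
|white    robot|
|dust      deep|
|tired   butter|
|violin snow no|
|guitar        |
|festival      |
|laboratory    |
|security      |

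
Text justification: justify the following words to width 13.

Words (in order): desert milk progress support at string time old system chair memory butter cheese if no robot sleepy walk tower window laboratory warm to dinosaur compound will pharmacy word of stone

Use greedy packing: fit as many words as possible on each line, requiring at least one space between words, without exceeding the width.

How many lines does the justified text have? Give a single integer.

Line 1: ['desert', 'milk'] (min_width=11, slack=2)
Line 2: ['progress'] (min_width=8, slack=5)
Line 3: ['support', 'at'] (min_width=10, slack=3)
Line 4: ['string', 'time'] (min_width=11, slack=2)
Line 5: ['old', 'system'] (min_width=10, slack=3)
Line 6: ['chair', 'memory'] (min_width=12, slack=1)
Line 7: ['butter', 'cheese'] (min_width=13, slack=0)
Line 8: ['if', 'no', 'robot'] (min_width=11, slack=2)
Line 9: ['sleepy', 'walk'] (min_width=11, slack=2)
Line 10: ['tower', 'window'] (min_width=12, slack=1)
Line 11: ['laboratory'] (min_width=10, slack=3)
Line 12: ['warm', 'to'] (min_width=7, slack=6)
Line 13: ['dinosaur'] (min_width=8, slack=5)
Line 14: ['compound', 'will'] (min_width=13, slack=0)
Line 15: ['pharmacy', 'word'] (min_width=13, slack=0)
Line 16: ['of', 'stone'] (min_width=8, slack=5)
Total lines: 16

Answer: 16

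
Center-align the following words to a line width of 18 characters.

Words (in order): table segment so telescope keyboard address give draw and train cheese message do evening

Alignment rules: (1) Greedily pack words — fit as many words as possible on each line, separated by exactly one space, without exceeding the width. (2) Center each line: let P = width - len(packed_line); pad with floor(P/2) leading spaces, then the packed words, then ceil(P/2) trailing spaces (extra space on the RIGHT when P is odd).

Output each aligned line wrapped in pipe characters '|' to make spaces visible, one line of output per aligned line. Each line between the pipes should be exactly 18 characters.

Line 1: ['table', 'segment', 'so'] (min_width=16, slack=2)
Line 2: ['telescope', 'keyboard'] (min_width=18, slack=0)
Line 3: ['address', 'give', 'draw'] (min_width=17, slack=1)
Line 4: ['and', 'train', 'cheese'] (min_width=16, slack=2)
Line 5: ['message', 'do', 'evening'] (min_width=18, slack=0)

Answer: | table segment so |
|telescope keyboard|
|address give draw |
| and train cheese |
|message do evening|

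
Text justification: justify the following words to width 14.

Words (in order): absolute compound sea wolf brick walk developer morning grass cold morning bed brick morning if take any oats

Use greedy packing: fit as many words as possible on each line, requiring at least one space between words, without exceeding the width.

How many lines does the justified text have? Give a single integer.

Answer: 9

Derivation:
Line 1: ['absolute'] (min_width=8, slack=6)
Line 2: ['compound', 'sea'] (min_width=12, slack=2)
Line 3: ['wolf', 'brick'] (min_width=10, slack=4)
Line 4: ['walk', 'developer'] (min_width=14, slack=0)
Line 5: ['morning', 'grass'] (min_width=13, slack=1)
Line 6: ['cold', 'morning'] (min_width=12, slack=2)
Line 7: ['bed', 'brick'] (min_width=9, slack=5)
Line 8: ['morning', 'if'] (min_width=10, slack=4)
Line 9: ['take', 'any', 'oats'] (min_width=13, slack=1)
Total lines: 9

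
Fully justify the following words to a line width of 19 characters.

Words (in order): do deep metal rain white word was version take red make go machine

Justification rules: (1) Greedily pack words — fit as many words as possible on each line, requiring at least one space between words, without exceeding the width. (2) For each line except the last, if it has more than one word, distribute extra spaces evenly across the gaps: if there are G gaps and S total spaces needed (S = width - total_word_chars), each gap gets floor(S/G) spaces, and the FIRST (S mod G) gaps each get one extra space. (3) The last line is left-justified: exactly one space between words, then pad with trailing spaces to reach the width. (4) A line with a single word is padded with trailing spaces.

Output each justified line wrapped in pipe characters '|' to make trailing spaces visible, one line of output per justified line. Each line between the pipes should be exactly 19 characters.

Line 1: ['do', 'deep', 'metal', 'rain'] (min_width=18, slack=1)
Line 2: ['white', 'word', 'was'] (min_width=14, slack=5)
Line 3: ['version', 'take', 'red'] (min_width=16, slack=3)
Line 4: ['make', 'go', 'machine'] (min_width=15, slack=4)

Answer: |do  deep metal rain|
|white    word   was|
|version   take  red|
|make go machine    |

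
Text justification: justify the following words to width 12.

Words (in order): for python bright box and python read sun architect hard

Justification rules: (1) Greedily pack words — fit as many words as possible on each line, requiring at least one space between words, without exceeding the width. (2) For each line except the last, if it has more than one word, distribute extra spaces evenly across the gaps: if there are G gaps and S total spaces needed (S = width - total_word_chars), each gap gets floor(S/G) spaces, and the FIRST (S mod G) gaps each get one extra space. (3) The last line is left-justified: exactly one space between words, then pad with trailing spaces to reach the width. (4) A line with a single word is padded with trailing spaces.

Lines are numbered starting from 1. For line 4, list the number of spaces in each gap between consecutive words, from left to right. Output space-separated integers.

Line 1: ['for', 'python'] (min_width=10, slack=2)
Line 2: ['bright', 'box'] (min_width=10, slack=2)
Line 3: ['and', 'python'] (min_width=10, slack=2)
Line 4: ['read', 'sun'] (min_width=8, slack=4)
Line 5: ['architect'] (min_width=9, slack=3)
Line 6: ['hard'] (min_width=4, slack=8)

Answer: 5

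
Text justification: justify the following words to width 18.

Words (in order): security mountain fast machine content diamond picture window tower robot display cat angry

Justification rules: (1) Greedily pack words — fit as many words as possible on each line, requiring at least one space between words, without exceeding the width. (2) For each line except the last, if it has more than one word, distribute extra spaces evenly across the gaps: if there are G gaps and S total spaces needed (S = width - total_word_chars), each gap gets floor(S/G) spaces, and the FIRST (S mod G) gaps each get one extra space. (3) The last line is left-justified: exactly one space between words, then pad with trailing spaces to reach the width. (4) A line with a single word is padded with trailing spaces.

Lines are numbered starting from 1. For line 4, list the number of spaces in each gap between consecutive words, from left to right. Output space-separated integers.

Line 1: ['security', 'mountain'] (min_width=17, slack=1)
Line 2: ['fast', 'machine'] (min_width=12, slack=6)
Line 3: ['content', 'diamond'] (min_width=15, slack=3)
Line 4: ['picture', 'window'] (min_width=14, slack=4)
Line 5: ['tower', 'robot'] (min_width=11, slack=7)
Line 6: ['display', 'cat', 'angry'] (min_width=17, slack=1)

Answer: 5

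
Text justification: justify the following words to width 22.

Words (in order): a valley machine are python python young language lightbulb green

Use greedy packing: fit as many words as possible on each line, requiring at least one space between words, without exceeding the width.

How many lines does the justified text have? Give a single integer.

Line 1: ['a', 'valley', 'machine', 'are'] (min_width=20, slack=2)
Line 2: ['python', 'python', 'young'] (min_width=19, slack=3)
Line 3: ['language', 'lightbulb'] (min_width=18, slack=4)
Line 4: ['green'] (min_width=5, slack=17)
Total lines: 4

Answer: 4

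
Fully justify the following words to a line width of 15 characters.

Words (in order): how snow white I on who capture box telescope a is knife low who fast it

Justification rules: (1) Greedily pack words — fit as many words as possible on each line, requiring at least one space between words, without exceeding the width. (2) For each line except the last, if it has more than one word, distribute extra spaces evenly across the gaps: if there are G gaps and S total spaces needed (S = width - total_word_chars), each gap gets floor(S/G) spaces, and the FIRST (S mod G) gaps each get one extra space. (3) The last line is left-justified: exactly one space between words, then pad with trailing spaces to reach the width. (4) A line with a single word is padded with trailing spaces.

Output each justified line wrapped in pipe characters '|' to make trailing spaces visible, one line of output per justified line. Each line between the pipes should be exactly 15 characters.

Answer: |how  snow white|
|I     on    who|
|capture     box|
|telescope  a is|
|knife  low  who|
|fast it        |

Derivation:
Line 1: ['how', 'snow', 'white'] (min_width=14, slack=1)
Line 2: ['I', 'on', 'who'] (min_width=8, slack=7)
Line 3: ['capture', 'box'] (min_width=11, slack=4)
Line 4: ['telescope', 'a', 'is'] (min_width=14, slack=1)
Line 5: ['knife', 'low', 'who'] (min_width=13, slack=2)
Line 6: ['fast', 'it'] (min_width=7, slack=8)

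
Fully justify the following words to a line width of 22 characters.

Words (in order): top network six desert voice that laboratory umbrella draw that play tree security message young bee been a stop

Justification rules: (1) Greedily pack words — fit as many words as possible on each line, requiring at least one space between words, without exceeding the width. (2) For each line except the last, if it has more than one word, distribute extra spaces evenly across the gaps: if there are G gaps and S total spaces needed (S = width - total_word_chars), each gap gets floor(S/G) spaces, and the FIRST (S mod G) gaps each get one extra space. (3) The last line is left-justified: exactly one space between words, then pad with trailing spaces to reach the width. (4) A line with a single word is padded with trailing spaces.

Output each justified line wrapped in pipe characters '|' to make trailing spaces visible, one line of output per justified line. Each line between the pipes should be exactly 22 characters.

Line 1: ['top', 'network', 'six', 'desert'] (min_width=22, slack=0)
Line 2: ['voice', 'that', 'laboratory'] (min_width=21, slack=1)
Line 3: ['umbrella', 'draw', 'that'] (min_width=18, slack=4)
Line 4: ['play', 'tree', 'security'] (min_width=18, slack=4)
Line 5: ['message', 'young', 'bee', 'been'] (min_width=22, slack=0)
Line 6: ['a', 'stop'] (min_width=6, slack=16)

Answer: |top network six desert|
|voice  that laboratory|
|umbrella   draw   that|
|play   tree   security|
|message young bee been|
|a stop                |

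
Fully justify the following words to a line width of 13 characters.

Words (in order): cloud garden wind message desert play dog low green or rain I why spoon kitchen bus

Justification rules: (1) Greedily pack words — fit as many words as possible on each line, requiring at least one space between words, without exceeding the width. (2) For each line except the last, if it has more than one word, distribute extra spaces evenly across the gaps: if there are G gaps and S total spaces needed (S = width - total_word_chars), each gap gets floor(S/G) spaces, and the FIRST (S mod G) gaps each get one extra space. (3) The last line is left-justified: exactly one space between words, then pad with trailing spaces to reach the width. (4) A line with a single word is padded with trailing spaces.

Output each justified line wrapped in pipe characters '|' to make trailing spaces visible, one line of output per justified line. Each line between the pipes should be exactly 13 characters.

Answer: |cloud  garden|
|wind  message|
|desert   play|
|dog low green|
|or rain I why|
|spoon kitchen|
|bus          |

Derivation:
Line 1: ['cloud', 'garden'] (min_width=12, slack=1)
Line 2: ['wind', 'message'] (min_width=12, slack=1)
Line 3: ['desert', 'play'] (min_width=11, slack=2)
Line 4: ['dog', 'low', 'green'] (min_width=13, slack=0)
Line 5: ['or', 'rain', 'I', 'why'] (min_width=13, slack=0)
Line 6: ['spoon', 'kitchen'] (min_width=13, slack=0)
Line 7: ['bus'] (min_width=3, slack=10)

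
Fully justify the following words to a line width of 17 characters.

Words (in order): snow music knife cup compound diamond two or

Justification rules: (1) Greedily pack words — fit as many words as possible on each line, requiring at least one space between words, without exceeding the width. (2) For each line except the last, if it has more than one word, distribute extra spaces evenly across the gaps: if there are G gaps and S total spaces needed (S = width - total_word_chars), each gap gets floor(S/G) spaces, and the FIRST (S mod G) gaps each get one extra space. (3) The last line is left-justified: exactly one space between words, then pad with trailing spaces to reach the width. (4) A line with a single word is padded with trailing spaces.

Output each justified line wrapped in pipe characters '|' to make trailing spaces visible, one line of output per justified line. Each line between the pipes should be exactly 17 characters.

Line 1: ['snow', 'music', 'knife'] (min_width=16, slack=1)
Line 2: ['cup', 'compound'] (min_width=12, slack=5)
Line 3: ['diamond', 'two', 'or'] (min_width=14, slack=3)

Answer: |snow  music knife|
|cup      compound|
|diamond two or   |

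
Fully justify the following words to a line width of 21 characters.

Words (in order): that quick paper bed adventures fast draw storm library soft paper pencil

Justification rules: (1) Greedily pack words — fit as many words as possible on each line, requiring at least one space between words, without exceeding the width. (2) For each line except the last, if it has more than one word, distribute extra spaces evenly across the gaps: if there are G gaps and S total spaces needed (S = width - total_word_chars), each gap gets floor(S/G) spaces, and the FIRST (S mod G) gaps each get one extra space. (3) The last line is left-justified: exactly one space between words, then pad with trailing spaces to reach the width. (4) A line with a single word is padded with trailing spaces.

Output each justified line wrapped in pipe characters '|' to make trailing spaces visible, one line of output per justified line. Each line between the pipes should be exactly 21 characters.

Line 1: ['that', 'quick', 'paper', 'bed'] (min_width=20, slack=1)
Line 2: ['adventures', 'fast', 'draw'] (min_width=20, slack=1)
Line 3: ['storm', 'library', 'soft'] (min_width=18, slack=3)
Line 4: ['paper', 'pencil'] (min_width=12, slack=9)

Answer: |that  quick paper bed|
|adventures  fast draw|
|storm   library  soft|
|paper pencil         |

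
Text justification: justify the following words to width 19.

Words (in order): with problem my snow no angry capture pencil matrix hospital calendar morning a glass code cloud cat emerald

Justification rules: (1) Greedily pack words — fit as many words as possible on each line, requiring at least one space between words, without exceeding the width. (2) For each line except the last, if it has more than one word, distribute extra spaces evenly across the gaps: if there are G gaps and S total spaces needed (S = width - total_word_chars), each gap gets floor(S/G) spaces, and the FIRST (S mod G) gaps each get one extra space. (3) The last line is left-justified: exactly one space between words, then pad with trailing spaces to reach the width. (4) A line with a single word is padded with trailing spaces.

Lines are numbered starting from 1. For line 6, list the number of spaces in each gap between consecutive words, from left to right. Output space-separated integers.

Answer: 3 2

Derivation:
Line 1: ['with', 'problem', 'my'] (min_width=15, slack=4)
Line 2: ['snow', 'no', 'angry'] (min_width=13, slack=6)
Line 3: ['capture', 'pencil'] (min_width=14, slack=5)
Line 4: ['matrix', 'hospital'] (min_width=15, slack=4)
Line 5: ['calendar', 'morning', 'a'] (min_width=18, slack=1)
Line 6: ['glass', 'code', 'cloud'] (min_width=16, slack=3)
Line 7: ['cat', 'emerald'] (min_width=11, slack=8)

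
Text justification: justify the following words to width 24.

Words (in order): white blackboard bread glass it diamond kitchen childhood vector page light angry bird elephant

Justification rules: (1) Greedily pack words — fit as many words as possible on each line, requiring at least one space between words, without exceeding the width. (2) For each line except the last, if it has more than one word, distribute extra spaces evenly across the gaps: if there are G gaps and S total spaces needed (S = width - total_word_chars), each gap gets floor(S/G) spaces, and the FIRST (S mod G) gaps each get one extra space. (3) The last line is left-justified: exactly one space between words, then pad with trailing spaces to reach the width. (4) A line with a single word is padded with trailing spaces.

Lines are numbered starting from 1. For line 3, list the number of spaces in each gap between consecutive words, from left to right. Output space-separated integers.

Line 1: ['white', 'blackboard', 'bread'] (min_width=22, slack=2)
Line 2: ['glass', 'it', 'diamond', 'kitchen'] (min_width=24, slack=0)
Line 3: ['childhood', 'vector', 'page'] (min_width=21, slack=3)
Line 4: ['light', 'angry', 'bird'] (min_width=16, slack=8)
Line 5: ['elephant'] (min_width=8, slack=16)

Answer: 3 2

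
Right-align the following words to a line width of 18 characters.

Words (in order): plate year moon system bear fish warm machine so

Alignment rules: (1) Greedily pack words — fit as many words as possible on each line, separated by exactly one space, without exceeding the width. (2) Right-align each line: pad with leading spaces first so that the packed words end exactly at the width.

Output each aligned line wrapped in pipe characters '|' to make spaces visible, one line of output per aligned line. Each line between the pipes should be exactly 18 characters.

Answer: |   plate year moon|
|  system bear fish|
|   warm machine so|

Derivation:
Line 1: ['plate', 'year', 'moon'] (min_width=15, slack=3)
Line 2: ['system', 'bear', 'fish'] (min_width=16, slack=2)
Line 3: ['warm', 'machine', 'so'] (min_width=15, slack=3)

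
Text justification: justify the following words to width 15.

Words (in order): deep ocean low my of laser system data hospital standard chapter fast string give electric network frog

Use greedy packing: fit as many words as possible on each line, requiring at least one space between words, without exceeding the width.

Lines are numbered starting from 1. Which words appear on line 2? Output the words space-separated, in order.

Answer: my of laser

Derivation:
Line 1: ['deep', 'ocean', 'low'] (min_width=14, slack=1)
Line 2: ['my', 'of', 'laser'] (min_width=11, slack=4)
Line 3: ['system', 'data'] (min_width=11, slack=4)
Line 4: ['hospital'] (min_width=8, slack=7)
Line 5: ['standard'] (min_width=8, slack=7)
Line 6: ['chapter', 'fast'] (min_width=12, slack=3)
Line 7: ['string', 'give'] (min_width=11, slack=4)
Line 8: ['electric'] (min_width=8, slack=7)
Line 9: ['network', 'frog'] (min_width=12, slack=3)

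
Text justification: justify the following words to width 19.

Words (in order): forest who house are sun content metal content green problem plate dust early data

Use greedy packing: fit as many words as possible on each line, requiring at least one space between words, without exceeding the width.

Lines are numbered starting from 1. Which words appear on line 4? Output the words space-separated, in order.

Answer: problem plate dust

Derivation:
Line 1: ['forest', 'who', 'house'] (min_width=16, slack=3)
Line 2: ['are', 'sun', 'content'] (min_width=15, slack=4)
Line 3: ['metal', 'content', 'green'] (min_width=19, slack=0)
Line 4: ['problem', 'plate', 'dust'] (min_width=18, slack=1)
Line 5: ['early', 'data'] (min_width=10, slack=9)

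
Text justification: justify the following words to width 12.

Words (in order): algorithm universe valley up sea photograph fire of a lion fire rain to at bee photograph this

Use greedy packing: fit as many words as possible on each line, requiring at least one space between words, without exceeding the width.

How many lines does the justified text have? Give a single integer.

Answer: 11

Derivation:
Line 1: ['algorithm'] (min_width=9, slack=3)
Line 2: ['universe'] (min_width=8, slack=4)
Line 3: ['valley', 'up'] (min_width=9, slack=3)
Line 4: ['sea'] (min_width=3, slack=9)
Line 5: ['photograph'] (min_width=10, slack=2)
Line 6: ['fire', 'of', 'a'] (min_width=9, slack=3)
Line 7: ['lion', 'fire'] (min_width=9, slack=3)
Line 8: ['rain', 'to', 'at'] (min_width=10, slack=2)
Line 9: ['bee'] (min_width=3, slack=9)
Line 10: ['photograph'] (min_width=10, slack=2)
Line 11: ['this'] (min_width=4, slack=8)
Total lines: 11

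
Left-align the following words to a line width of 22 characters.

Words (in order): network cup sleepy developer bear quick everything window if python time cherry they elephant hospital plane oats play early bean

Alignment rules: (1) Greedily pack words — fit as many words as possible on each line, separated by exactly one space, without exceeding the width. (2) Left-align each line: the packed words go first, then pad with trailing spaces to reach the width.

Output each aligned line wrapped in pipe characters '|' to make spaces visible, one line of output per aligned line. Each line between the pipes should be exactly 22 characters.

Answer: |network cup sleepy    |
|developer bear quick  |
|everything window if  |
|python time cherry    |
|they elephant hospital|
|plane oats play early |
|bean                  |

Derivation:
Line 1: ['network', 'cup', 'sleepy'] (min_width=18, slack=4)
Line 2: ['developer', 'bear', 'quick'] (min_width=20, slack=2)
Line 3: ['everything', 'window', 'if'] (min_width=20, slack=2)
Line 4: ['python', 'time', 'cherry'] (min_width=18, slack=4)
Line 5: ['they', 'elephant', 'hospital'] (min_width=22, slack=0)
Line 6: ['plane', 'oats', 'play', 'early'] (min_width=21, slack=1)
Line 7: ['bean'] (min_width=4, slack=18)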